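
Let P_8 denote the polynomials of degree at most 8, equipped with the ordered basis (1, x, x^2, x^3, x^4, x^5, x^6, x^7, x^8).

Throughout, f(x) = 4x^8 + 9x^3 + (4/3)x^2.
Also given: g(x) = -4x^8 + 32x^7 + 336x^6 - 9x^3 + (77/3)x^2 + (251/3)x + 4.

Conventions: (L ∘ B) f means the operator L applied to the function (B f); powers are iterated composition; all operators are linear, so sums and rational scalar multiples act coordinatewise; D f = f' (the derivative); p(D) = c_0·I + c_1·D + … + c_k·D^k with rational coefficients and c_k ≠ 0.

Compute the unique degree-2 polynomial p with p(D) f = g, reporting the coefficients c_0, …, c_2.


D^0 f = 4x^8 + 9x^3 + (4/3)x^2
D^1 f = 32x^7 + 27x^2 + (8/3)x
D^2 f = 224x^6 + 54x + 8/3
matching coefficients of g against c_0 f + c_1 Df + … from the top degree down determines the c_i
solution: c_0 = -1, c_1 = 1, c_2 = 3/2

c_0 = -1, c_1 = 1, c_2 = 3/2


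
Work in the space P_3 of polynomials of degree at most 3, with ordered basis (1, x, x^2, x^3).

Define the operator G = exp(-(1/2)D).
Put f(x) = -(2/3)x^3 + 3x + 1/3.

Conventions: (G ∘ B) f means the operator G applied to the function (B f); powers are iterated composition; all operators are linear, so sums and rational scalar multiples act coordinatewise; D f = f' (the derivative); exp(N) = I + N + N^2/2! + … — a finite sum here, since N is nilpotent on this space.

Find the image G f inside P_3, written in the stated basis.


the result is g(x) = -(2/3)x^3 + x^2 + (5/2)x - 13/12

order-1 term: x^2 - 3/2
order-2 term: -(1/2)x
order-3 term: 1/12
the series for exp(-(1/2)D) f terminates at order 3
exp(-(1/2)D) f = -(2/3)x^3 + x^2 + (5/2)x - 13/12


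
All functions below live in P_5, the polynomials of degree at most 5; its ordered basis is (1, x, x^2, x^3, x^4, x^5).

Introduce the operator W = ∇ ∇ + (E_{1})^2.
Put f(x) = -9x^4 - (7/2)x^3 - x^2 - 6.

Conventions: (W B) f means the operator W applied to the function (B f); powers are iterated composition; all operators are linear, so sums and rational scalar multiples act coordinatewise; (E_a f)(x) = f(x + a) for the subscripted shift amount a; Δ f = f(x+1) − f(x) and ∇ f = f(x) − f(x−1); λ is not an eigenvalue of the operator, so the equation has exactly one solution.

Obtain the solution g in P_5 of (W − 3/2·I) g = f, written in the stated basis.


write g with unknown coordinates in the stated basis and equate coefficients in (W − 3/2·I) g = f
solving from the highest basis element down gives g = 18x^4 + 295x^3 + 4838x^2 + 49612x + 258776
check: W g = 18x^4 + 439x^3 + 7256x^2 + 74418x + 388158
so W g − 3/2·g = -9x^4 - (7/2)x^3 - x^2 - 6 = f ✓

the image equals g(x) = 18x^4 + 295x^3 + 4838x^2 + 49612x + 258776


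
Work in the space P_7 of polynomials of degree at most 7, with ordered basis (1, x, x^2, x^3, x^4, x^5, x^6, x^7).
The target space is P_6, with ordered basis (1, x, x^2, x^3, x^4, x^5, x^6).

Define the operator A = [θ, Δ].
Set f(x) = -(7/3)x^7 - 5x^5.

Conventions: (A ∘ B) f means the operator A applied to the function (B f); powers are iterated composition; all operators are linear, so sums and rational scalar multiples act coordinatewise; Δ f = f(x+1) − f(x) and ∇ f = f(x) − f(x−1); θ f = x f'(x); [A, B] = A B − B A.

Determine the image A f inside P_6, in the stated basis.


Δ f = -(49/3)x^6 - 49x^5 - (320/3)x^4 - (395/3)x^3 - 99x^2 - (124/3)x - 22/3
θ Δ f = -98x^6 - 245x^5 - (1280/3)x^4 - 395x^3 - 198x^2 - (124/3)x
θ f = -(49/3)x^7 - 25x^5
Δ θ f = -(343/3)x^6 - 343x^5 - (2090/3)x^4 - (2465/3)x^3 - 593x^2 - (718/3)x - 124/3
[θ, Δ] f = (49/3)x^6 + 98x^5 + 270x^4 + (1280/3)x^3 + 395x^2 + 198x + 124/3

the result is g(x) = (49/3)x^6 + 98x^5 + 270x^4 + (1280/3)x^3 + 395x^2 + 198x + 124/3


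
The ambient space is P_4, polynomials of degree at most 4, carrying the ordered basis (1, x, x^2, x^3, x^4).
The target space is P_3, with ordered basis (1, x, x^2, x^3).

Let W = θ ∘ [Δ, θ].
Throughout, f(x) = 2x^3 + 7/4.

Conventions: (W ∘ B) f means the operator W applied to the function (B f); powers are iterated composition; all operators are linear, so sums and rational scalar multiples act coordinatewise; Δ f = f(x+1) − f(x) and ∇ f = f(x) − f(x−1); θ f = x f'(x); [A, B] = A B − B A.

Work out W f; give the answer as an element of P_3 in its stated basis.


θ f = 6x^3
Δ θ f = 18x^2 + 18x + 6
Δ f = 6x^2 + 6x + 2
θ Δ f = 12x^2 + 6x
[Δ, θ] f = 6x^2 + 12x + 6
θ [Δ, θ] f = 12x^2 + 12x

g(x) = 12x^2 + 12x


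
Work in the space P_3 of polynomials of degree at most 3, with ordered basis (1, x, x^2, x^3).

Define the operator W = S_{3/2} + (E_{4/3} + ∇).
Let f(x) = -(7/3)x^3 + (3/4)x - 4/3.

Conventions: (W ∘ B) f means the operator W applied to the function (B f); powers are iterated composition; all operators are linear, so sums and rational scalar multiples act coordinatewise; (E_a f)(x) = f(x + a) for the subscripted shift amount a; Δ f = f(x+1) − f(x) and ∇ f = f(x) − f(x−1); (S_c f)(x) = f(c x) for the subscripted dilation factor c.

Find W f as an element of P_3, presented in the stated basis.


g(x) = -(245/24)x^3 - (49/3)x^2 - (257/72)x - 2845/324

S_{3/2} f = -(63/8)x^3 + (9/8)x - 4/3
E_{4/3} f = -(7/3)x^3 - (28/3)x^2 - (421/36)x - 475/81
∇ f = -7x^2 + 7x - 19/12
(E_{4/3} + ∇) f = -(7/3)x^3 - (49/3)x^2 - (169/36)x - 2413/324
(S_{3/2} + (E_{4/3} + ∇)) f = -(245/24)x^3 - (49/3)x^2 - (257/72)x - 2845/324


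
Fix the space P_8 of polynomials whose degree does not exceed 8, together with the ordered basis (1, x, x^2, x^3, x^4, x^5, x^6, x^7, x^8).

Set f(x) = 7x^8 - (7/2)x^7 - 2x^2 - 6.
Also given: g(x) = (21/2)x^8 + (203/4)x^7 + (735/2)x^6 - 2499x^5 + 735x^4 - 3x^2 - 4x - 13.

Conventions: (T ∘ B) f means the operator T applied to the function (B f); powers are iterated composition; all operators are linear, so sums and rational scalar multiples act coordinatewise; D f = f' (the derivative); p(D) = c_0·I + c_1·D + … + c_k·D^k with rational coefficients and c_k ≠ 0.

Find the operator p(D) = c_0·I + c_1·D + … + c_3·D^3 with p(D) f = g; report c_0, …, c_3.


D^0 f = 7x^8 - (7/2)x^7 - 2x^2 - 6
D^1 f = 56x^7 - (49/2)x^6 - 4x
D^2 f = 392x^6 - 147x^5 - 4
D^3 f = 2352x^5 - 735x^4
matching coefficients of g against c_0 f + c_1 Df + … from the top degree down determines the c_i
solution: c_0 = 3/2, c_1 = 1, c_2 = 1, c_3 = -1

p(D) = (3/2)·I + D + D^2 − D^3, i.e. c_0 = 3/2, c_1 = 1, c_2 = 1, c_3 = -1


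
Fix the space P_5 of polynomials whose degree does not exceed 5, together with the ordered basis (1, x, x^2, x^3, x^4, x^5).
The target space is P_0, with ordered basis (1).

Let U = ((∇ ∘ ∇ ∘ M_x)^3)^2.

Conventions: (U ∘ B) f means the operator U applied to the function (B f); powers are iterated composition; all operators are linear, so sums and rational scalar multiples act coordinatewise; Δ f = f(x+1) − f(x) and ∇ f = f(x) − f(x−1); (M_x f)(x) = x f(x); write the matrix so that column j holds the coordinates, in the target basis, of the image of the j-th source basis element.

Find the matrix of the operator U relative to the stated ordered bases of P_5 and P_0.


image of 1: 0
image of x: 0
image of x^2: 0
image of x^3: 0
image of x^4: 0
image of x^5: 0
each image's coordinates form column j of the matrix

the matrix is [[0, 0, 0, 0, 0, 0]] (rows listed top to bottom)


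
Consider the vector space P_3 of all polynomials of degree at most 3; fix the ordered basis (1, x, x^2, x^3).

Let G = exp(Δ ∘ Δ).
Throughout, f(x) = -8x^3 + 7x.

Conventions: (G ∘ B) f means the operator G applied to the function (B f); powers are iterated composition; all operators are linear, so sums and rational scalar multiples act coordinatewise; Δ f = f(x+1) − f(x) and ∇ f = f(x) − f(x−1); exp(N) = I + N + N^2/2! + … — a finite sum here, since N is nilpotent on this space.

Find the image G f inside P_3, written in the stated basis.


the image equals g(x) = -8x^3 - 41x - 48

order-1 term: -48x - 48
the series for exp(Δ ∘ Δ) f terminates at order 1
exp(Δ ∘ Δ) f = -8x^3 - 41x - 48


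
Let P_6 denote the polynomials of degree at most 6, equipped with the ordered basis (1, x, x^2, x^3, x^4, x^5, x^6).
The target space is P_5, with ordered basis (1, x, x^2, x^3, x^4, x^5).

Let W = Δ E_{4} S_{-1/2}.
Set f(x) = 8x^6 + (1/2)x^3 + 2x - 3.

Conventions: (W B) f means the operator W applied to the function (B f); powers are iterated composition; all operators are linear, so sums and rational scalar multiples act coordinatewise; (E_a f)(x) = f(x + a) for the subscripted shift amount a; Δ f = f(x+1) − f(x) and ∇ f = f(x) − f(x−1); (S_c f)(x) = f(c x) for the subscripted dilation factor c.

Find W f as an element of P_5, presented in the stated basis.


S_{-1/2} f = (1/8)x^6 - (1/16)x^3 - x - 3
E_{4} S_{-1/2} f = (1/8)x^6 + 3x^5 + 30x^4 + (2559/16)x^3 + (1917/4)x^2 + 764x + 501
Δ E_{4} S_{-1/2} f = (3/4)x^5 + (135/8)x^4 + (305/2)x^3 + (11067/16)x^2 + (25185/16)x + 22981/16

the result is g(x) = (3/4)x^5 + (135/8)x^4 + (305/2)x^3 + (11067/16)x^2 + (25185/16)x + 22981/16


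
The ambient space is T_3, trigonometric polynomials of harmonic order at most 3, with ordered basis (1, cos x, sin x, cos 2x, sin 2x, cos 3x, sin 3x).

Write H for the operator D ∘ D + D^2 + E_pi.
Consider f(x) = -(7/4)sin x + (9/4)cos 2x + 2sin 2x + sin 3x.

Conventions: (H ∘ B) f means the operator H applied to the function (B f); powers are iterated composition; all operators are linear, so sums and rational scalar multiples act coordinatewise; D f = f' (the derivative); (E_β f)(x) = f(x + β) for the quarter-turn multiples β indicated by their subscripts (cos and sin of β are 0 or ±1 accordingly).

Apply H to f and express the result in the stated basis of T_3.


D f = -(7/4)cos x + 4cos 2x - (9/2)sin 2x + 3cos 3x
D D f = (7/4)sin x - 9cos 2x - 8sin 2x - 9sin 3x
D f = -(7/4)cos x + 4cos 2x - (9/2)sin 2x + 3cos 3x
D D f = (7/4)sin x - 9cos 2x - 8sin 2x - 9sin 3x
E_pi f = (7/4)sin x + (9/4)cos 2x + 2sin 2x - sin 3x
(D ∘ D + D^2 + E_pi) f = (21/4)sin x - (63/4)cos 2x - 14sin 2x - 19sin 3x

g(x) = (21/4)sin x - (63/4)cos 2x - 14sin 2x - 19sin 3x


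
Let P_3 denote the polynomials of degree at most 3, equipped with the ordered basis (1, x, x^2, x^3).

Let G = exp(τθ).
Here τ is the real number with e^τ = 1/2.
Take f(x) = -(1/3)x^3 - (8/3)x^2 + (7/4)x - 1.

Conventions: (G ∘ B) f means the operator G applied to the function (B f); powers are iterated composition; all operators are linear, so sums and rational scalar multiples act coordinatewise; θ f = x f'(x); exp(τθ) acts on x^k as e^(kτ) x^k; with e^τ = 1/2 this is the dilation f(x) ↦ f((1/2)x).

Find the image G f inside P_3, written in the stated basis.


the result is g(x) = -(1/24)x^3 - (2/3)x^2 + (7/8)x - 1

exp(τθ) x^k = e^(kτ) x^k; with e^τ = 1/2 this sends x^k to (1/2)^k x^k
x ↦ 1/2 x
x^2 ↦ 1/4 x^2
x^3 ↦ 1/8 x^3
applying this coordinatewise to f: exp(τθ) f = -(1/24)x^3 - (2/3)x^2 + (7/8)x - 1


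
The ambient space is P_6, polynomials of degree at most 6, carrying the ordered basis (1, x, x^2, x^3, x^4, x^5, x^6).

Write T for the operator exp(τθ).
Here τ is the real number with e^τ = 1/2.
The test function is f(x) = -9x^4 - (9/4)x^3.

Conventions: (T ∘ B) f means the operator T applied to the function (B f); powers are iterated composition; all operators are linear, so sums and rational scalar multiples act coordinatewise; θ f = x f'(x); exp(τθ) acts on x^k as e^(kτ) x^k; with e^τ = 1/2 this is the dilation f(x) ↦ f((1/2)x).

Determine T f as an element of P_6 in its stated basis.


exp(τθ) x^k = e^(kτ) x^k; with e^τ = 1/2 this sends x^k to (1/2)^k x^k
x^3 ↦ 1/8 x^3
x^4 ↦ 1/16 x^4
applying this coordinatewise to f: exp(τθ) f = -(9/16)x^4 - (9/32)x^3

g(x) = -(9/16)x^4 - (9/32)x^3


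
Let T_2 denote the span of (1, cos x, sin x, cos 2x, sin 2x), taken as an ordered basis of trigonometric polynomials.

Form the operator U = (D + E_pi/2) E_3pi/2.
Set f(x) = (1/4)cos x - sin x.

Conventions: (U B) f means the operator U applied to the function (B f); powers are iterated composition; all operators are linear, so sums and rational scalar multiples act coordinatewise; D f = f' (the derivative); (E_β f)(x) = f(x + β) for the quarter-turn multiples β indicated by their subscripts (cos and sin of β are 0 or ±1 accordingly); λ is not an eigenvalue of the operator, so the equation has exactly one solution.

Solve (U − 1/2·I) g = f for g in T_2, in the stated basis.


write g with unknown coordinates in the stated basis and equate coefficients in (U − 1/2·I) g = f
solving from the highest basis element down gives g = (1/6)cos x - (2/3)sin x
check: U g = (1/3)cos x - (4/3)sin x
so U g − 1/2·g = (1/4)cos x - sin x = f ✓

the image equals g(x) = (1/6)cos x - (2/3)sin x


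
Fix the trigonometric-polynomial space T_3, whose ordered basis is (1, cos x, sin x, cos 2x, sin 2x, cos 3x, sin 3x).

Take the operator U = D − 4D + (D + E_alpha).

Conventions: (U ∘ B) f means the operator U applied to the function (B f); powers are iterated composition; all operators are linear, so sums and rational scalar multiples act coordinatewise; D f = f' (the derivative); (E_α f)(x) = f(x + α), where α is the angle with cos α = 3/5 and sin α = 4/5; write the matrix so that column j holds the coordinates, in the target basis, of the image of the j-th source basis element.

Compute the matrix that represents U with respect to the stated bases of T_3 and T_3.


image of 1: 1
image of cos x: (3/5)cos x + (6/5)sin x
image of sin x: -(6/5)cos x + (3/5)sin x
image of cos 2x: -(7/25)cos 2x + (76/25)sin 2x
image of sin 2x: -(76/25)cos 2x - (7/25)sin 2x
image of cos 3x: -(117/125)cos 3x + (706/125)sin 3x
image of sin 3x: -(706/125)cos 3x - (117/125)sin 3x
each image's coordinates form column j of the matrix

the matrix is [[1, 0, 0, 0, 0, 0, 0]; [0, 3/5, -6/5, 0, 0, 0, 0]; [0, 6/5, 3/5, 0, 0, 0, 0]; [0, 0, 0, -7/25, -76/25, 0, 0]; [0, 0, 0, 76/25, -7/25, 0, 0]; [0, 0, 0, 0, 0, -117/125, -706/125]; [0, 0, 0, 0, 0, 706/125, -117/125]] (rows listed top to bottom)


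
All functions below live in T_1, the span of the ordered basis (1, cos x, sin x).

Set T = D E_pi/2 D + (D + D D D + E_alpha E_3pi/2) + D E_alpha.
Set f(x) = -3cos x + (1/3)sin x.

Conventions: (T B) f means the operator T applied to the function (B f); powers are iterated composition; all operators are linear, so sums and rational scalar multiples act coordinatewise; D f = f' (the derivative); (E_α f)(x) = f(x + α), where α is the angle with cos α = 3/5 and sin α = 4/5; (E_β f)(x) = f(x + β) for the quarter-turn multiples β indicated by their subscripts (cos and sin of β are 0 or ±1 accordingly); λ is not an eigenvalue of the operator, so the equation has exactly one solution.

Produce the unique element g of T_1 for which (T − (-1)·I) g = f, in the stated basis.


the result is g(x) = -(4/3)cos x + (5/3)sin x

write g with unknown coordinates in the stated basis and equate coefficients in (T − (-1)·I) g = f
solving from the highest basis element down gives g = -(4/3)cos x + (5/3)sin x
check: T g = -(5/3)cos x - (4/3)sin x
so T g − (-1)·g = -3cos x + (1/3)sin x = f ✓


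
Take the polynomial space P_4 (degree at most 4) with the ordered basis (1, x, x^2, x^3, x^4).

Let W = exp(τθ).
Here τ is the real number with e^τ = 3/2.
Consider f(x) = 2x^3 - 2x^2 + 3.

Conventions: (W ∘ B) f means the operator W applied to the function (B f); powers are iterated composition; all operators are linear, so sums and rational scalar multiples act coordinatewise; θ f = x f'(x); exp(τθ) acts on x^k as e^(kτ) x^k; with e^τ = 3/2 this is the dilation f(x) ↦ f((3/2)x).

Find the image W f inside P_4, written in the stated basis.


exp(τθ) x^k = e^(kτ) x^k; with e^τ = 3/2 this sends x^k to (3/2)^k x^k
x^2 ↦ 9/4 x^2
x^3 ↦ 27/8 x^3
applying this coordinatewise to f: exp(τθ) f = (27/4)x^3 - (9/2)x^2 + 3

g(x) = (27/4)x^3 - (9/2)x^2 + 3


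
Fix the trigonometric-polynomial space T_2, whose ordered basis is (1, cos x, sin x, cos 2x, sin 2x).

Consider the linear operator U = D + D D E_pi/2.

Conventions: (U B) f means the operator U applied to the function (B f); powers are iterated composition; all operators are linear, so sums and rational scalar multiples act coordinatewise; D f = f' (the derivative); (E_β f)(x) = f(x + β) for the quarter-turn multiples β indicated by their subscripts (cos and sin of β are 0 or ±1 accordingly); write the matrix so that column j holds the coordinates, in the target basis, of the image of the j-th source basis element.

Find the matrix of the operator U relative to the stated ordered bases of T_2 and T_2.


image of 1: 0
image of cos x: 0
image of sin x: 0
image of cos 2x: 4cos 2x - 2sin 2x
image of sin 2x: 2cos 2x + 4sin 2x
each image's coordinates form column j of the matrix

the matrix is [[0, 0, 0, 0, 0]; [0, 0, 0, 0, 0]; [0, 0, 0, 0, 0]; [0, 0, 0, 4, 2]; [0, 0, 0, -2, 4]] (rows listed top to bottom)


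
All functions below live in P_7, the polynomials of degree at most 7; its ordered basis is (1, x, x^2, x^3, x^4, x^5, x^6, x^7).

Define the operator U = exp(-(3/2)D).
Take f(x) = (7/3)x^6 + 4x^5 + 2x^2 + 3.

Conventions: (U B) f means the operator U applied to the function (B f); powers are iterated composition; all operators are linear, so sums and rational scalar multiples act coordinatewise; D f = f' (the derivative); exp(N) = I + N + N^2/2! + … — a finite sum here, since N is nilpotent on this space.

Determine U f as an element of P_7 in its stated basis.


g(x) = (7/3)x^6 - 17x^5 + (195/4)x^4 - (135/2)x^3 + (707/16)x^2 - (177/16)x + 237/64

order-1 term: -21x^5 - 30x^4 - 6x
order-2 term: (315/4)x^4 + 90x^3 + 9/2
order-3 term: -(315/2)x^3 - 135x^2
order-4 term: (2835/16)x^2 + (405/4)x
order-5 term: -(1701/16)x - 243/8
order-6 term: 1701/64
the series for exp(-(3/2)D) f terminates at order 6
exp(-(3/2)D) f = (7/3)x^6 - 17x^5 + (195/4)x^4 - (135/2)x^3 + (707/16)x^2 - (177/16)x + 237/64


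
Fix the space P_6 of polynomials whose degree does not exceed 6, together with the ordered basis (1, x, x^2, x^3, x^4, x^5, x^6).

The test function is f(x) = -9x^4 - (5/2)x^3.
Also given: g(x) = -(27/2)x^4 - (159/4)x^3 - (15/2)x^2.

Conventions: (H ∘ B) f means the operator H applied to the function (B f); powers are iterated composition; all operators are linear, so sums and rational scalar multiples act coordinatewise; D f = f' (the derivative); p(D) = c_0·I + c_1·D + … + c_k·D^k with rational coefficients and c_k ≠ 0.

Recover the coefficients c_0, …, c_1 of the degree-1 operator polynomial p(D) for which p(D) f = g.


D^0 f = -9x^4 - (5/2)x^3
D^1 f = -36x^3 - (15/2)x^2
matching coefficients of g against c_0 f + c_1 Df + … from the top degree down determines the c_i
solution: c_0 = 3/2, c_1 = 1

c_0 = 3/2, c_1 = 1


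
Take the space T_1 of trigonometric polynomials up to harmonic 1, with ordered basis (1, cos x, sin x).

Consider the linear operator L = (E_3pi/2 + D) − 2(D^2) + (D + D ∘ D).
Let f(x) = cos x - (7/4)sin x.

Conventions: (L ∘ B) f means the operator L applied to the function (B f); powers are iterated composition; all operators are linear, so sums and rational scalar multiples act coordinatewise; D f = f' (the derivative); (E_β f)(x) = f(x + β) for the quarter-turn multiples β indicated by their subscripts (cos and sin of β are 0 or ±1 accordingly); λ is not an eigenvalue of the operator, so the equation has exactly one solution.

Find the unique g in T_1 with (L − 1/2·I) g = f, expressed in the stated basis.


g(x) = (9/5)cos x + (1/10)sin x

write g with unknown coordinates in the stated basis and equate coefficients in (L − 1/2·I) g = f
solving from the highest basis element down gives g = (9/5)cos x + (1/10)sin x
check: L g = (19/10)cos x - (17/10)sin x
so L g − 1/2·g = cos x - (7/4)sin x = f ✓


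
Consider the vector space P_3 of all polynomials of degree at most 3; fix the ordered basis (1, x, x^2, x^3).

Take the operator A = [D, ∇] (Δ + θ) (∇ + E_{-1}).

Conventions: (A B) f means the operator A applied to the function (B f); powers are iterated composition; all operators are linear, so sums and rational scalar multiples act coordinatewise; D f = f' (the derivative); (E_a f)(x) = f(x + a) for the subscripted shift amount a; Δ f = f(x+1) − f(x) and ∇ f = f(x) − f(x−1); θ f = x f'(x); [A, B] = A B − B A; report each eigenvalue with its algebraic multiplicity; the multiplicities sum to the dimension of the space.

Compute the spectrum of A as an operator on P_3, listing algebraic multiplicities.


image of 1: 0
image of x: 0
image of x^2: 0
image of x^3: 0
the matrix is upper triangular; its diagonal is (0, 0, 0, 0)
for a triangular matrix the eigenvalues are the diagonal entries, with algebraic multiplicity their repetition count

λ = 0 (multiplicity 4)


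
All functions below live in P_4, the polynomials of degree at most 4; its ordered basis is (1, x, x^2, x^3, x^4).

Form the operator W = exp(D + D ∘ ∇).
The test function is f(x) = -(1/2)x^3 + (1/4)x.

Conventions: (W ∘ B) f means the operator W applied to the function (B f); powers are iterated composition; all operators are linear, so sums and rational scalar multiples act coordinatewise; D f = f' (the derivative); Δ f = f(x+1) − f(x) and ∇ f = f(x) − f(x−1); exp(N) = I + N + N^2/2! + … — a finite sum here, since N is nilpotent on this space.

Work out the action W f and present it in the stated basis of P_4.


order-1 term: -(3/2)x^2 - 3x + 7/4
order-2 term: -(3/2)x - 3
order-3 term: -1/2
the series for exp(D + D ∘ ∇) f terminates at order 3
exp(D + D ∘ ∇) f = -(1/2)x^3 - (3/2)x^2 - (17/4)x - 7/4

the image equals g(x) = -(1/2)x^3 - (3/2)x^2 - (17/4)x - 7/4


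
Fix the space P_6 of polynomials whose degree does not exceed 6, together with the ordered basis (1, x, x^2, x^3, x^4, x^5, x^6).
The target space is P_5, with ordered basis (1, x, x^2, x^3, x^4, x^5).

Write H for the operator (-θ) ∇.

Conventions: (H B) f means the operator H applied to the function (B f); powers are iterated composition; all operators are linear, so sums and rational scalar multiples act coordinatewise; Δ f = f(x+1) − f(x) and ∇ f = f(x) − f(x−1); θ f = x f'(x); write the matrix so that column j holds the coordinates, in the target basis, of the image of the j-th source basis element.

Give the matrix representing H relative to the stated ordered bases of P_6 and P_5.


image of 1: 0
image of x: 0
image of x^2: -2x
image of x^3: -6x^2 + 3x
image of x^4: -12x^3 + 12x^2 - 4x
image of x^5: -20x^4 + 30x^3 - 20x^2 + 5x
image of x^6: -30x^5 + 60x^4 - 60x^3 + 30x^2 - 6x
each image's coordinates form column j of the matrix

the matrix is [[0, 0, 0, 0, 0, 0, 0]; [0, 0, -2, 3, -4, 5, -6]; [0, 0, 0, -6, 12, -20, 30]; [0, 0, 0, 0, -12, 30, -60]; [0, 0, 0, 0, 0, -20, 60]; [0, 0, 0, 0, 0, 0, -30]] (rows listed top to bottom)


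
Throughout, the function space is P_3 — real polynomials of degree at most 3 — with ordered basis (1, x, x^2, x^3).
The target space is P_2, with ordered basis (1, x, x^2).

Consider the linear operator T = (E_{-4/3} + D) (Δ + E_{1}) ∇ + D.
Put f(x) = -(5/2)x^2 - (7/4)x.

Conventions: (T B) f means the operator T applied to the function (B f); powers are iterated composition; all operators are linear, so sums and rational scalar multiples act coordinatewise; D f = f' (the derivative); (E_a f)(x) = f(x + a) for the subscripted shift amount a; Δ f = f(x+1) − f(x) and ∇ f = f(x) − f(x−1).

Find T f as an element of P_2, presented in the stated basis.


the result is g(x) = -10x - 28/3

∇ f = -5x + 3/4
Δ ∇ f = -5
E_{1} ∇ f = -5x - 17/4
(Δ + E_{1}) ∇ f = -5x - 37/4
E_{-4/3} (Δ + E_{1}) ∇ f = -5x - 31/12
D (Δ + E_{1}) ∇ f = -5
(E_{-4/3} + D) (Δ + E_{1}) ∇ f = -5x - 91/12
D f = -5x - 7/4
((E_{-4/3} + D) (Δ + E_{1}) ∇ + D) f = -10x - 28/3


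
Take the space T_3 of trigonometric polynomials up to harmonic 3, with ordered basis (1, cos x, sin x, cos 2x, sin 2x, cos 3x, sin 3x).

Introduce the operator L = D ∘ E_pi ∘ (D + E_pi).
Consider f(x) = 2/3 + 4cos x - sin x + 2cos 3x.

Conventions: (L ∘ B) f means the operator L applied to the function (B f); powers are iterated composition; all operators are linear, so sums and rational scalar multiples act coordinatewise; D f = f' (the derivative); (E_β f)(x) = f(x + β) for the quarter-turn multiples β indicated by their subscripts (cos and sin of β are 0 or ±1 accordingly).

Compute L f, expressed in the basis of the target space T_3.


D f = -cos x - 4sin x - 6sin 3x
E_pi f = 2/3 - 4cos x + sin x - 2cos 3x
(D + E_pi) f = 2/3 - 5cos x - 3sin x - 2cos 3x - 6sin 3x
E_pi (D + E_pi) f = 2/3 + 5cos x + 3sin x + 2cos 3x + 6sin 3x
D E_pi (D + E_pi) f = 3cos x - 5sin x + 18cos 3x - 6sin 3x

the image equals g(x) = 3cos x - 5sin x + 18cos 3x - 6sin 3x


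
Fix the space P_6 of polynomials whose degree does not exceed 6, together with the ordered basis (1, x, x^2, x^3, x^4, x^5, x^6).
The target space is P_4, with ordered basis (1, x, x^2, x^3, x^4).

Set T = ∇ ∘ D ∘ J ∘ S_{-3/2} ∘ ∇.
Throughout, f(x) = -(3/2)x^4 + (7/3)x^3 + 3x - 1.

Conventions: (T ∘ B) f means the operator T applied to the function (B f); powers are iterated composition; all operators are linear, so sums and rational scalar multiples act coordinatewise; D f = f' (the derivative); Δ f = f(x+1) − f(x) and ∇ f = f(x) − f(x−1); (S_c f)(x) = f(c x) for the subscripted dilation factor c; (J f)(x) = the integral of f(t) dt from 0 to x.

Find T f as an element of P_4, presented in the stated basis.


∇ f = -6x^3 + 16x^2 - 13x + 41/6
S_{-3/2} ∇ f = (81/4)x^3 + 36x^2 + (39/2)x + 41/6
J (S_{-3/2} ∘ ∇) f = (81/16)x^4 + 12x^3 + (39/4)x^2 + (41/6)x
D J (S_{-3/2} ∘ ∇) f = (81/4)x^3 + 36x^2 + (39/2)x + 41/6
∇ (D ∘ J) (S_{-3/2} ∘ ∇) f = (243/4)x^2 + (45/4)x + 15/4

g(x) = (243/4)x^2 + (45/4)x + 15/4


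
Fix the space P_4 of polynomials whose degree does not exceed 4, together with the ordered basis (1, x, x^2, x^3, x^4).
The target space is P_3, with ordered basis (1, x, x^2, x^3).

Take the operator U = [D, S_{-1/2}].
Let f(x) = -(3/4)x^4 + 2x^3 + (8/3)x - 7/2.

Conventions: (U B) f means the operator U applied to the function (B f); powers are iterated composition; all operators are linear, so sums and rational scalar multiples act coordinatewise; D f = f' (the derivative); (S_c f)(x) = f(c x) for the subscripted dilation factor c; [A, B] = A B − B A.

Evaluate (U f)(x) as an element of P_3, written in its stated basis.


the image equals g(x) = -(9/16)x^3 - (9/4)x^2 - 4

S_{-1/2} f = -(3/64)x^4 - (1/4)x^3 - (4/3)x - 7/2
D S_{-1/2} f = -(3/16)x^3 - (3/4)x^2 - 4/3
D f = -3x^3 + 6x^2 + 8/3
S_{-1/2} D f = (3/8)x^3 + (3/2)x^2 + 8/3
[D, S_{-1/2}] f = -(9/16)x^3 - (9/4)x^2 - 4


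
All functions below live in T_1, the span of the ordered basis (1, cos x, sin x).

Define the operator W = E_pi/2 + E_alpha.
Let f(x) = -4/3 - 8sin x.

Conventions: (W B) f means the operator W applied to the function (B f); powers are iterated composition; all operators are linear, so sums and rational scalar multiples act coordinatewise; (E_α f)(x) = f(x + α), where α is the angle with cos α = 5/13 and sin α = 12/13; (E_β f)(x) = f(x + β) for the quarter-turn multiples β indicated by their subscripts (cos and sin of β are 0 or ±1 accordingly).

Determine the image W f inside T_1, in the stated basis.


E_pi/2 f = -4/3 - 8cos x
E_alpha f = -4/3 - (96/13)cos x - (40/13)sin x
(E_pi/2 + E_alpha) f = -8/3 - (200/13)cos x - (40/13)sin x

g(x) = -8/3 - (200/13)cos x - (40/13)sin x


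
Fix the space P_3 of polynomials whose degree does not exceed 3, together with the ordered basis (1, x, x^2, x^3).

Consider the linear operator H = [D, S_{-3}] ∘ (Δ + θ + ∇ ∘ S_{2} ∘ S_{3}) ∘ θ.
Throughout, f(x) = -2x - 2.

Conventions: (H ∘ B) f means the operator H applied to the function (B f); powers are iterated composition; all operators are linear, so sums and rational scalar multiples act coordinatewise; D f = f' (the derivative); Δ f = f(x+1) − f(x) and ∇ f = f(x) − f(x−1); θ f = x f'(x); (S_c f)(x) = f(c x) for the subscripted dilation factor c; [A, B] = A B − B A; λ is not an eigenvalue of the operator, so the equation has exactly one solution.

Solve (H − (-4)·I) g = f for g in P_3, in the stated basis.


the result is g(x) = -(1/2)x - 1

write g with unknown coordinates in the stated basis and equate coefficients in (H − (-4)·I) g = f
solving from the highest basis element down gives g = -(1/2)x - 1
check: H g = 2
so H g − (-4)·g = -2x - 2 = f ✓


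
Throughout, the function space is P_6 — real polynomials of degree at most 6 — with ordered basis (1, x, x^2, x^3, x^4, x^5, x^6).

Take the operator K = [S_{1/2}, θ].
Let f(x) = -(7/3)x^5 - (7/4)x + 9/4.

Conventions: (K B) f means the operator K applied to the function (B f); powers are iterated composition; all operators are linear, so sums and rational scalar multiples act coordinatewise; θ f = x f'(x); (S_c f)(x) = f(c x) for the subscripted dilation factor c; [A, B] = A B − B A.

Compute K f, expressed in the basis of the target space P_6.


θ f = -(35/3)x^5 - (7/4)x
S_{1/2} θ f = -(35/96)x^5 - (7/8)x
S_{1/2} f = -(7/96)x^5 - (7/8)x + 9/4
θ S_{1/2} f = -(35/96)x^5 - (7/8)x
[S_{1/2}, θ] f = 0

g(x) = 0


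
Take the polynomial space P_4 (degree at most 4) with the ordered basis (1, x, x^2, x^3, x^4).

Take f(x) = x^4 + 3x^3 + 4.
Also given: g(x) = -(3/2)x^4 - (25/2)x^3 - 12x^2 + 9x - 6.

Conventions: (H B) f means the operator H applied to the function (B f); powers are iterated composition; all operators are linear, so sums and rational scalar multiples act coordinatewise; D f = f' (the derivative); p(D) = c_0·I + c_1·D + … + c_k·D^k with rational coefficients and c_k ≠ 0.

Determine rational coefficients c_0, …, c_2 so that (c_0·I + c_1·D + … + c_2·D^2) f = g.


p(D) = -(3/2)·I − 2·D + (1/2)·D^2, i.e. c_0 = -3/2, c_1 = -2, c_2 = 1/2

D^0 f = x^4 + 3x^3 + 4
D^1 f = 4x^3 + 9x^2
D^2 f = 12x^2 + 18x
matching coefficients of g against c_0 f + c_1 Df + … from the top degree down determines the c_i
solution: c_0 = -3/2, c_1 = -2, c_2 = 1/2


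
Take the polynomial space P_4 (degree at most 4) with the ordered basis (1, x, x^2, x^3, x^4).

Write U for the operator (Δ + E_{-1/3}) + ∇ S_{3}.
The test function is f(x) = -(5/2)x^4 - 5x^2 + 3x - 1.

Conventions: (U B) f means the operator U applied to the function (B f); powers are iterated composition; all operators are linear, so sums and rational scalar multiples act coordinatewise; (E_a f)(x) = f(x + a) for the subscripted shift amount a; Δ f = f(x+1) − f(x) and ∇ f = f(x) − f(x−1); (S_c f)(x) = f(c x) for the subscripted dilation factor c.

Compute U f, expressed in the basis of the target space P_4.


the result is g(x) = -(5/2)x^4 - (2450/3)x^3 + (3580/3)x^2 - (24659/27)x + 40405/162

Δ f = -10x^3 - 15x^2 - 20x - 9/2
E_{-1/3} f = -(5/2)x^4 + (10/3)x^3 - (20/3)x^2 + (181/27)x - 419/162
(Δ + E_{-1/3}) f = -(5/2)x^4 - (20/3)x^3 - (65/3)x^2 - (359/27)x - 574/81
S_{3} f = -(405/2)x^4 - 45x^2 + 9x - 1
∇ S_{3} f = -810x^3 + 1215x^2 - 900x + 513/2
((Δ + E_{-1/3}) + ∇ S_{3}) f = -(5/2)x^4 - (2450/3)x^3 + (3580/3)x^2 - (24659/27)x + 40405/162


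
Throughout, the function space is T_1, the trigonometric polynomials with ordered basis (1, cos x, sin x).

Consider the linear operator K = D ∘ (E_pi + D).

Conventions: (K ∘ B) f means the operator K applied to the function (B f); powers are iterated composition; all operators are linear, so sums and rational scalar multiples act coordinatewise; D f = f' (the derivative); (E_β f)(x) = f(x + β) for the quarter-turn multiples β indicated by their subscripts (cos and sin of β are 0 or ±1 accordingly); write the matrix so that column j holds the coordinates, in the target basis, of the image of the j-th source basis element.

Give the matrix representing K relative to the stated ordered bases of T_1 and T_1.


the matrix is [[0, 0, 0]; [0, -1, -1]; [0, 1, -1]] (rows listed top to bottom)

image of 1: 0
image of cos x: -cos x + sin x
image of sin x: -cos x - sin x
each image's coordinates form column j of the matrix


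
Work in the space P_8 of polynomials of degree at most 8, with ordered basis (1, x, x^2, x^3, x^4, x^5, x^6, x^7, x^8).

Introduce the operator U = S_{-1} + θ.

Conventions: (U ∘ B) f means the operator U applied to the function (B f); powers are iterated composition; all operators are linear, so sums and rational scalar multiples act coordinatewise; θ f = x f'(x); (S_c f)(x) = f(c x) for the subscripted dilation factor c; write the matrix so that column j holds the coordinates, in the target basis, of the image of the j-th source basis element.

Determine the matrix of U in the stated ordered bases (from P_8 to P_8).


the matrix is [[1, 0, 0, 0, 0, 0, 0, 0, 0]; [0, 0, 0, 0, 0, 0, 0, 0, 0]; [0, 0, 3, 0, 0, 0, 0, 0, 0]; [0, 0, 0, 2, 0, 0, 0, 0, 0]; [0, 0, 0, 0, 5, 0, 0, 0, 0]; [0, 0, 0, 0, 0, 4, 0, 0, 0]; [0, 0, 0, 0, 0, 0, 7, 0, 0]; [0, 0, 0, 0, 0, 0, 0, 6, 0]; [0, 0, 0, 0, 0, 0, 0, 0, 9]] (rows listed top to bottom)

image of 1: 1
image of x: 0
image of x^2: 3x^2
image of x^3: 2x^3
image of x^4: 5x^4
image of x^5: 4x^5
image of x^6: 7x^6
image of x^7: 6x^7
image of x^8: 9x^8
each image's coordinates form column j of the matrix


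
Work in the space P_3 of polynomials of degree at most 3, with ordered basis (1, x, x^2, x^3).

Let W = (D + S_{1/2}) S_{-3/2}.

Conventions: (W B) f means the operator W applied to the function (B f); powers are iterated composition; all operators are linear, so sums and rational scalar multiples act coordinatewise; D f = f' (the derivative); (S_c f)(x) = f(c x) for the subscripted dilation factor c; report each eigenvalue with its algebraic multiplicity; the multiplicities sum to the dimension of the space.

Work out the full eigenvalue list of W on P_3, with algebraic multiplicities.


λ = -3/4 (multiplicity 1), λ = -27/64 (multiplicity 1), λ = 9/16 (multiplicity 1), λ = 1 (multiplicity 1)

image of 1: 1
image of x: -(3/4)x - 3/2
image of x^2: (9/16)x^2 + (9/2)x
image of x^3: -(27/64)x^3 - (81/8)x^2
the matrix is upper triangular; its diagonal is (1, -3/4, 9/16, -27/64)
for a triangular matrix the eigenvalues are the diagonal entries, with algebraic multiplicity their repetition count


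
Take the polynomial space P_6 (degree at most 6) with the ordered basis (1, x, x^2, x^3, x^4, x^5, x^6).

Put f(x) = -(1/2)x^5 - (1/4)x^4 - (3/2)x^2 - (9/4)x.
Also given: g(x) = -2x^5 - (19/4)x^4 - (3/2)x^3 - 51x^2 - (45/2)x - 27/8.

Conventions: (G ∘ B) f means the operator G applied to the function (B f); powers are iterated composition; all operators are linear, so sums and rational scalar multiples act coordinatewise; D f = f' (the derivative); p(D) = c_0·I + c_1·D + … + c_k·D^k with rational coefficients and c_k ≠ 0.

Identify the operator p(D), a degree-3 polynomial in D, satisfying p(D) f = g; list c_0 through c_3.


D^0 f = -(1/2)x^5 - (1/4)x^4 - (3/2)x^2 - (9/4)x
D^1 f = -(5/2)x^4 - x^3 - 3x - 9/4
D^2 f = -10x^3 - 3x^2 - 3
D^3 f = -30x^2 - 6x
matching coefficients of g against c_0 f + c_1 Df + … from the top degree down determines the c_i
solution: c_0 = 4, c_1 = 3/2, c_2 = 0, c_3 = 3/2

p(D) = 4·I + (3/2)·D + (3/2)·D^3, i.e. c_0 = 4, c_1 = 3/2, c_2 = 0, c_3 = 3/2


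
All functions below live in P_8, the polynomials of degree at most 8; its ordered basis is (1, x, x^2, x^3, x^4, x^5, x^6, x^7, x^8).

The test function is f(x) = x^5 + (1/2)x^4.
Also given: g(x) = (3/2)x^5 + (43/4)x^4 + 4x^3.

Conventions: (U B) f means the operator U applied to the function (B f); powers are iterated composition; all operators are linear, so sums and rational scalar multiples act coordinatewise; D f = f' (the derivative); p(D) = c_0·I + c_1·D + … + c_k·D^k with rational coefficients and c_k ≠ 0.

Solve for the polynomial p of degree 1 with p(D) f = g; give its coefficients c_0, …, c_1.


D^0 f = x^5 + (1/2)x^4
D^1 f = 5x^4 + 2x^3
matching coefficients of g against c_0 f + c_1 Df + … from the top degree down determines the c_i
solution: c_0 = 3/2, c_1 = 2

c_0 = 3/2, c_1 = 2


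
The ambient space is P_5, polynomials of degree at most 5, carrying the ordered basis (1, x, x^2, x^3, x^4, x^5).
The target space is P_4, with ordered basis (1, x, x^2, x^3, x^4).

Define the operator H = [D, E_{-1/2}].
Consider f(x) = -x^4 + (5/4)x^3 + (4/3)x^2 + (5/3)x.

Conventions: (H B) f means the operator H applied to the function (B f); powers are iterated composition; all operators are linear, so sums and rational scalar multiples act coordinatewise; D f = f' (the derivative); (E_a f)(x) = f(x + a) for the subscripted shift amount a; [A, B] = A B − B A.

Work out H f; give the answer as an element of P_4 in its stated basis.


E_{-1/2} f = -x^4 + (13/4)x^3 - (49/24)x^2 + (85/48)x - 23/32
D E_{-1/2} f = -4x^3 + (39/4)x^2 - (49/12)x + 85/48
D f = -4x^3 + (15/4)x^2 + (8/3)x + 5/3
E_{-1/2} D f = -4x^3 + (39/4)x^2 - (49/12)x + 85/48
[D, E_{-1/2}] f = 0

the result is g(x) = 0


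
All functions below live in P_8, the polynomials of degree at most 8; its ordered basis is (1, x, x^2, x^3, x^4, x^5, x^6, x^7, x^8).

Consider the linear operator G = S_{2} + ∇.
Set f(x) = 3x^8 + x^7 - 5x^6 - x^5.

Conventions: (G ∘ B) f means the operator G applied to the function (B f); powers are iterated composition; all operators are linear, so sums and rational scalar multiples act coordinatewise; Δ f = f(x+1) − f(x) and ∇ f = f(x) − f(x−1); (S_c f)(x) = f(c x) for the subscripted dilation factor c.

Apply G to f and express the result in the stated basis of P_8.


S_{2} f = 768x^8 + 128x^7 - 320x^6 - 32x^5
∇ f = 24x^7 - 77x^6 + 117x^5 - 105x^4 + 43x^3 + 2x^2 - 8x + 2
(S_{2} + ∇) f = 768x^8 + 152x^7 - 397x^6 + 85x^5 - 105x^4 + 43x^3 + 2x^2 - 8x + 2

the image equals g(x) = 768x^8 + 152x^7 - 397x^6 + 85x^5 - 105x^4 + 43x^3 + 2x^2 - 8x + 2


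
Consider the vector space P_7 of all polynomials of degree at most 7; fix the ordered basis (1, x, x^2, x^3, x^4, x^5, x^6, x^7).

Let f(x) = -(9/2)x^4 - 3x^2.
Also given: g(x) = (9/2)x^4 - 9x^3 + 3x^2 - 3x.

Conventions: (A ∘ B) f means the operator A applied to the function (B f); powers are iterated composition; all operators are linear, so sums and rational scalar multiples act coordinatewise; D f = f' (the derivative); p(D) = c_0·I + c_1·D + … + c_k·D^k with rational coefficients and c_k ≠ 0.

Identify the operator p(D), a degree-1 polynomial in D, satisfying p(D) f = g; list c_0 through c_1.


c_0 = -1, c_1 = 1/2

D^0 f = -(9/2)x^4 - 3x^2
D^1 f = -18x^3 - 6x
matching coefficients of g against c_0 f + c_1 Df + … from the top degree down determines the c_i
solution: c_0 = -1, c_1 = 1/2


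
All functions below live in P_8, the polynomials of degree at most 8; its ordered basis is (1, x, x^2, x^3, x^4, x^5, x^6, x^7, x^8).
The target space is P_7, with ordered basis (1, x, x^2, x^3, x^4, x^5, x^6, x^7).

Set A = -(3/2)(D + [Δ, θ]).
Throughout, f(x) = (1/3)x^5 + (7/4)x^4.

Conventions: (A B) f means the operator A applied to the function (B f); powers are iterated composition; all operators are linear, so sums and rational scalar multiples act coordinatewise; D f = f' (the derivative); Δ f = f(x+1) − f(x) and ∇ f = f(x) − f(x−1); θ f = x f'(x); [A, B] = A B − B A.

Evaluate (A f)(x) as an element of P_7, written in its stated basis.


D f = (5/3)x^4 + 7x^3
θ f = (5/3)x^5 + 7x^4
Δ θ f = (25/3)x^4 + (134/3)x^3 + (176/3)x^2 + (109/3)x + 26/3
Δ f = (5/3)x^4 + (31/3)x^3 + (83/6)x^2 + (26/3)x + 25/12
θ Δ f = (20/3)x^4 + 31x^3 + (83/3)x^2 + (26/3)x
[Δ, θ] f = (5/3)x^4 + (41/3)x^3 + 31x^2 + (83/3)x + 26/3
(D + [Δ, θ]) f = (10/3)x^4 + (62/3)x^3 + 31x^2 + (83/3)x + 26/3
(-(3/2)(D + [Δ, θ])) f = -5x^4 - 31x^3 - (93/2)x^2 - (83/2)x - 13

the image equals g(x) = -5x^4 - 31x^3 - (93/2)x^2 - (83/2)x - 13


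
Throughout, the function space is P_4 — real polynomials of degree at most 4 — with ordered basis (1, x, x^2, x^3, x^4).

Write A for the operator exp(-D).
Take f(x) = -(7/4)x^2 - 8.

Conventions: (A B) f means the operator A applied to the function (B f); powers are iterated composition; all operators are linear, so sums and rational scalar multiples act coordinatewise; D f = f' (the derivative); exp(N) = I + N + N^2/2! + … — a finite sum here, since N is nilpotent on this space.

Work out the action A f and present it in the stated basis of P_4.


order-1 term: (7/2)x
order-2 term: -7/4
the series for exp(-D) f terminates at order 2
exp(-D) f = -(7/4)x^2 + (7/2)x - 39/4

g(x) = -(7/4)x^2 + (7/2)x - 39/4
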